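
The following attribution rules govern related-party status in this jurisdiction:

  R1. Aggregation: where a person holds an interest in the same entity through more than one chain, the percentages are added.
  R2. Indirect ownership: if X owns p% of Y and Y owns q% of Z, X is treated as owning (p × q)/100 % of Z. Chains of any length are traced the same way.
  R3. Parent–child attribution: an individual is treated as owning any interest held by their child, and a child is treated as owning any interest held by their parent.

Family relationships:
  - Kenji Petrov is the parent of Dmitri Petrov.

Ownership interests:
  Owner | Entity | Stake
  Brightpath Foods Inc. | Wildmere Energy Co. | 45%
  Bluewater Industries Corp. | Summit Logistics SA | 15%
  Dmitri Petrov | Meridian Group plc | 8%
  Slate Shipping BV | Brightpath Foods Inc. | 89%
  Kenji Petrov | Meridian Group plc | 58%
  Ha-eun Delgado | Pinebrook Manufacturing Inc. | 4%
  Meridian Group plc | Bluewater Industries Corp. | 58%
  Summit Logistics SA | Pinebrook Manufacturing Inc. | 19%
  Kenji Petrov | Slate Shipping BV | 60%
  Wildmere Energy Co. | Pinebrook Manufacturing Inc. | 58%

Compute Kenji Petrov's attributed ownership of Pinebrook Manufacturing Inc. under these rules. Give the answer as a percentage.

15.02838%

By parent–child attribution (R3), Kenji Petrov is treated as also owning Dmitri Petrov's interest in Meridian Group plc, giving 58% + 8% = 66%.
Chain via Meridian Group plc → Bluewater Industries Corp. → Summit Logistics SA (R2): 66% × 58% × 15% × 19% = 1.09098% of Pinebrook Manufacturing Inc.
Chain via Slate Shipping BV → Brightpath Foods Inc. → Wildmere Energy Co. (R2): 60% × 89% × 45% × 58% = 13.9374% of Pinebrook Manufacturing Inc.
Aggregating (R1): 1.09098% + 13.9374% = 15.02838%.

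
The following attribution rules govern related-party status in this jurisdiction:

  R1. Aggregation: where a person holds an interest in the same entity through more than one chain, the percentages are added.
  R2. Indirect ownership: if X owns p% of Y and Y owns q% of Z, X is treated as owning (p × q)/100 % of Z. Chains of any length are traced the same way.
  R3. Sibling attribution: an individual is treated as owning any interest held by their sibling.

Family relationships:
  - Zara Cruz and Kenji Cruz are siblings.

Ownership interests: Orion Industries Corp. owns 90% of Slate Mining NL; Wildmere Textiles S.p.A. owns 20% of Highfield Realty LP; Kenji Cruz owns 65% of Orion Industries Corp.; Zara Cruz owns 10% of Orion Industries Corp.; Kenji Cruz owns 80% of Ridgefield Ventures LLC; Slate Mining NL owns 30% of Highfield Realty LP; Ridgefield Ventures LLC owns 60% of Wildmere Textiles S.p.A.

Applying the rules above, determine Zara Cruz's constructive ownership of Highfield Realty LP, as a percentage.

29.85%

By sibling attribution (R3), Zara Cruz is treated as also owning Kenji Cruz's interest in Orion Industries Corp, giving 10% + 65% = 75%.
By sibling attribution (R3), Zara Cruz is treated as owning Kenji Cruz's 80% interest in Ridgefield Ventures LLC.
Chain via Orion Industries Corp. → Slate Mining NL (R2): 75% × 90% × 30% = 20.25% of Highfield Realty LP.
Chain via Ridgefield Ventures LLC → Wildmere Textiles S.p.A. (R2): 80% × 60% × 20% = 9.6% of Highfield Realty LP.
Aggregating (R1): 20.25% + 9.6% = 29.85%.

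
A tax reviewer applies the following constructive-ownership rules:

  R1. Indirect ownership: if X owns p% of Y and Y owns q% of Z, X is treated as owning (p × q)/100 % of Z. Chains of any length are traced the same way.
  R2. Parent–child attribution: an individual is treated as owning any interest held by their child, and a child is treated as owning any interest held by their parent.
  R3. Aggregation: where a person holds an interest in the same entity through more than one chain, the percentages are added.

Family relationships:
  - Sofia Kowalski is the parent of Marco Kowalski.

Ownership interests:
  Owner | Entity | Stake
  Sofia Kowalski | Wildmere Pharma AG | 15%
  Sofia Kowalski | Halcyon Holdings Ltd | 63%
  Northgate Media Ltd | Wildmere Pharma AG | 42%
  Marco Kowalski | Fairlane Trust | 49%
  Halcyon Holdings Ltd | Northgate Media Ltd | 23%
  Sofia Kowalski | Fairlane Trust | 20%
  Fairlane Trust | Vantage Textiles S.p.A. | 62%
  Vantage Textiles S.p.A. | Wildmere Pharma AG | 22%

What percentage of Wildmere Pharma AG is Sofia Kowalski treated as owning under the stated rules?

By parent–child attribution (R2), Sofia Kowalski is treated as also owning Marco Kowalski's interest in Fairlane Trust, giving 20% + 49% = 69%.
Chain via Halcyon Holdings Ltd → Northgate Media Ltd (R1): 63% × 23% × 42% = 6.0858% of Wildmere Pharma AG.
Chain via Fairlane Trust → Vantage Textiles S.p.A. (R1): 69% × 62% × 22% = 9.4116% of Wildmere Pharma AG.
Direct interest in Wildmere Pharma AG: 15%.
Aggregating (R3): 6.0858% + 9.4116% + 15% = 30.4974%.

30.4974%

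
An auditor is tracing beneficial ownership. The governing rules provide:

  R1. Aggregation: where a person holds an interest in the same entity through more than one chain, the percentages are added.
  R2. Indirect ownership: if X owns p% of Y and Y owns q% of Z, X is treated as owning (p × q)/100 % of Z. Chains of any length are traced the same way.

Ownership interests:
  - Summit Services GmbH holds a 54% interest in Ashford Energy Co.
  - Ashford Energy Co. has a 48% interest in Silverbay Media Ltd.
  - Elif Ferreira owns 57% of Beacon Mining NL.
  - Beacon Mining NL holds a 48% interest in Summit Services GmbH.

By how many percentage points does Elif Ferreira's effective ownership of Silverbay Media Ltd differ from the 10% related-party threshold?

2.908288

Chain via Beacon Mining NL → Summit Services GmbH → Ashford Energy Co. (R2): 57% × 48% × 54% × 48% = 7.091712% of Silverbay Media Ltd.
7.091712% falls short of the 10% threshold by 2.908288 percentage points.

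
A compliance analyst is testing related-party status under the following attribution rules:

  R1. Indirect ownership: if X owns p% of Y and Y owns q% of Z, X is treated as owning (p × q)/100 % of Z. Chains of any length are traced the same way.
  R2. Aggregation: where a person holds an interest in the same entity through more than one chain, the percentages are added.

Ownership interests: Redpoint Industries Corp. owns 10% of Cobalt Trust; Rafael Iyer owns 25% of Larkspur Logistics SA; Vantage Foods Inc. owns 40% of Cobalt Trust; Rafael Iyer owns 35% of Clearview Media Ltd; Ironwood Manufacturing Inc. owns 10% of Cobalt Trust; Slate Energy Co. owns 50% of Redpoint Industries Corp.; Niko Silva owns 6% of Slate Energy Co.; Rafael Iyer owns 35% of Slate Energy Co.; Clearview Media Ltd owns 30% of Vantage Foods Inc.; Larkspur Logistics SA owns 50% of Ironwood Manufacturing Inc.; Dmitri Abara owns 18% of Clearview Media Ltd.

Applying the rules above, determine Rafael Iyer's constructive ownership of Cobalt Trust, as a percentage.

Chain via Larkspur Logistics SA → Ironwood Manufacturing Inc. (R1): 25% × 50% × 10% = 1.25% of Cobalt Trust.
Chain via Clearview Media Ltd → Vantage Foods Inc. (R1): 35% × 30% × 40% = 4.2% of Cobalt Trust.
Chain via Slate Energy Co. → Redpoint Industries Corp. (R1): 35% × 50% × 10% = 1.75% of Cobalt Trust.
Aggregating (R2): 1.25% + 4.2% + 1.75% = 7.2%.

7.2%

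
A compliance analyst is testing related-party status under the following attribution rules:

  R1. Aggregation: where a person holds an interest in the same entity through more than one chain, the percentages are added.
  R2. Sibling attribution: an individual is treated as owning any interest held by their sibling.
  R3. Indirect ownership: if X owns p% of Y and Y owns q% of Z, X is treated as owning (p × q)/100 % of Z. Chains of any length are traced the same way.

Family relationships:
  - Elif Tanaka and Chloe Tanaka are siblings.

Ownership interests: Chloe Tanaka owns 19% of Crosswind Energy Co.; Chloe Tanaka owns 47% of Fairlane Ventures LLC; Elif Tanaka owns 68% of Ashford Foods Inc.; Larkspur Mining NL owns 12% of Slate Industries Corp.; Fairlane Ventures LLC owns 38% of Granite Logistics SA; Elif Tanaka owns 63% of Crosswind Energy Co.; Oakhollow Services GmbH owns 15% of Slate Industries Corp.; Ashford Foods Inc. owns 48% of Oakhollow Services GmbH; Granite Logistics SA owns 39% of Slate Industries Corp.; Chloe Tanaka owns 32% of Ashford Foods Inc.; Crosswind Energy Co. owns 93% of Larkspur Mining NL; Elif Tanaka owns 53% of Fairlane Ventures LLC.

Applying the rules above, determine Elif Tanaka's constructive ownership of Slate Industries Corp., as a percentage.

31.1712%

By sibling attribution (R2), Elif Tanaka is treated as also owning Chloe Tanaka's interest in Ashford Foods Inc, giving 68% + 32% = 100%.
By sibling attribution (R2), Elif Tanaka is treated as also owning Chloe Tanaka's interest in Crosswind Energy Co, giving 63% + 19% = 82%.
By sibling attribution (R2), Elif Tanaka is treated as also owning Chloe Tanaka's interest in Fairlane Ventures LLC, giving 53% + 47% = 100%.
Chain via Ashford Foods Inc. → Oakhollow Services GmbH (R3): 100% × 48% × 15% = 7.2% of Slate Industries Corp.
Chain via Crosswind Energy Co. → Larkspur Mining NL (R3): 82% × 93% × 12% = 9.1512% of Slate Industries Corp.
Chain via Fairlane Ventures LLC → Granite Logistics SA (R3): 100% × 38% × 39% = 14.82% of Slate Industries Corp.
Aggregating (R1): 7.2% + 9.1512% + 14.82% = 31.1712%.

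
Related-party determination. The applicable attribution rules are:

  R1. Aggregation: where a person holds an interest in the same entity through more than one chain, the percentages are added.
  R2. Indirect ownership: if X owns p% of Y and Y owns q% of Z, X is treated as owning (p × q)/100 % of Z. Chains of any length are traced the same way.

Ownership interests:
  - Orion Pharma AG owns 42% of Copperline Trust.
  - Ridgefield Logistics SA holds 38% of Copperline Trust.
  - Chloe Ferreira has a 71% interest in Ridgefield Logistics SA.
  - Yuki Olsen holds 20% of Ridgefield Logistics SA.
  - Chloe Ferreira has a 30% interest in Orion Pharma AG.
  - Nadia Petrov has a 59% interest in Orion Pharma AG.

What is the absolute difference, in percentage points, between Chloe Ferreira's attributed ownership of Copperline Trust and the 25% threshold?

14.58

Chain via Ridgefield Logistics SA (R2): 71% × 38% = 26.98% of Copperline Trust.
Chain via Orion Pharma AG (R2): 30% × 42% = 12.6% of Copperline Trust.
Aggregating (R1): 26.98% + 12.6% = 39.58%.
39.58% exceeds the 25% threshold by 14.58 percentage points.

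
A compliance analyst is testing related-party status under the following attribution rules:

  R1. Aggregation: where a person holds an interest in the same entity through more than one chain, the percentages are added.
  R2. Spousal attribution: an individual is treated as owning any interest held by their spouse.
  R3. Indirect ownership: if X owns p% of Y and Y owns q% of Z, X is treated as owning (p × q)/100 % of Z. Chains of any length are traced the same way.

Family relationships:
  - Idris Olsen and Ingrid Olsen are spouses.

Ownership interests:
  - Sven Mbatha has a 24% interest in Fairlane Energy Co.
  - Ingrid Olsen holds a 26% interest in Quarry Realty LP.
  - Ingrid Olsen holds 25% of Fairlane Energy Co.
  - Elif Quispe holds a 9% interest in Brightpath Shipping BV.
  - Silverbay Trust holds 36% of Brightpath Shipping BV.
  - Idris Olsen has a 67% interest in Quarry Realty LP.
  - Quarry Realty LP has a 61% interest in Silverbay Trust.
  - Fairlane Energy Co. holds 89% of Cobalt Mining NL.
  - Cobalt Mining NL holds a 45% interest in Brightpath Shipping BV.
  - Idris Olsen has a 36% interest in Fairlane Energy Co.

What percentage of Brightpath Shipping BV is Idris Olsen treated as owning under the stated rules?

By spousal attribution (R2), Idris Olsen is treated as also owning Ingrid Olsen's interest in Fairlane Energy Co, giving 36% + 25% = 61%.
By spousal attribution (R2), Idris Olsen is treated as also owning Ingrid Olsen's interest in Quarry Realty LP, giving 67% + 26% = 93%.
Chain via Fairlane Energy Co. → Cobalt Mining NL (R3): 61% × 89% × 45% = 24.4305% of Brightpath Shipping BV.
Chain via Quarry Realty LP → Silverbay Trust (R3): 93% × 61% × 36% = 20.4228% of Brightpath Shipping BV.
Aggregating (R1): 24.4305% + 20.4228% = 44.8533%.

44.8533%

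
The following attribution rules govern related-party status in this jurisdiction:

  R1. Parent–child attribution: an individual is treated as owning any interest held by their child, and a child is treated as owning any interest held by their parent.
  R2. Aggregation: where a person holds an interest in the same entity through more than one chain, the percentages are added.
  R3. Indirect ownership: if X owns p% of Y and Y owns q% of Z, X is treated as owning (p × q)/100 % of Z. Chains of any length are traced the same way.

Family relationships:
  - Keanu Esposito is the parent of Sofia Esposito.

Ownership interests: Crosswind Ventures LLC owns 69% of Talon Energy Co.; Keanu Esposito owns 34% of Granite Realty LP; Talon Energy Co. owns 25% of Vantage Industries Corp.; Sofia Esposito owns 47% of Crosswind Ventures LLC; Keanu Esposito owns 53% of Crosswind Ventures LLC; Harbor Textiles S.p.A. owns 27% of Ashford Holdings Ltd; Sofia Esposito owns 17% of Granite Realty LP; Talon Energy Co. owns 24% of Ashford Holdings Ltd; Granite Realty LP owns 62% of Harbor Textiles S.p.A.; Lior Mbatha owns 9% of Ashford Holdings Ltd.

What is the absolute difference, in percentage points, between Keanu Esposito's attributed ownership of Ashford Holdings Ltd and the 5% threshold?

20.0974

By parent–child attribution (R1), Keanu Esposito is treated as also owning Sofia Esposito's interest in Crosswind Ventures LLC, giving 53% + 47% = 100%.
By parent–child attribution (R1), Keanu Esposito is treated as also owning Sofia Esposito's interest in Granite Realty LP, giving 34% + 17% = 51%.
Chain via Crosswind Ventures LLC → Talon Energy Co. (R3): 100% × 69% × 24% = 16.56% of Ashford Holdings Ltd.
Chain via Granite Realty LP → Harbor Textiles S.p.A. (R3): 51% × 62% × 27% = 8.5374% of Ashford Holdings Ltd.
Aggregating (R2): 16.56% + 8.5374% = 25.0974%.
25.0974% exceeds the 5% threshold by 20.0974 percentage points.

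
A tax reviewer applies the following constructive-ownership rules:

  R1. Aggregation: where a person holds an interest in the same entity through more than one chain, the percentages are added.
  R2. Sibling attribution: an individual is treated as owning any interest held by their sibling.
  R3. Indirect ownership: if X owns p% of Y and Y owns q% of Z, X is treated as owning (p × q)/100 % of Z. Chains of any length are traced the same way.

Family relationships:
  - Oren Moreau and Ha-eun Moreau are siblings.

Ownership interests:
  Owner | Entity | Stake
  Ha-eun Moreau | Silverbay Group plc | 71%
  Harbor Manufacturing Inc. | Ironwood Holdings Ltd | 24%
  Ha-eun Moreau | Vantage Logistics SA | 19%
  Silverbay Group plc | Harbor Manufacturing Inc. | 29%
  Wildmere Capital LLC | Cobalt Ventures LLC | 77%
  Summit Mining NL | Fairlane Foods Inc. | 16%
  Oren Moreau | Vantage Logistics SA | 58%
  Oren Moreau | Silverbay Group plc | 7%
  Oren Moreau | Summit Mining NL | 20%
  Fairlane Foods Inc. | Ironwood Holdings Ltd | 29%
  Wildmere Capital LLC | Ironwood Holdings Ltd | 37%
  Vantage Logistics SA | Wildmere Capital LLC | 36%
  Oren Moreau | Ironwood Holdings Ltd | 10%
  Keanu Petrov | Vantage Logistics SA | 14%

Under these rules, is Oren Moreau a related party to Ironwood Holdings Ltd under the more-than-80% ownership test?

By sibling attribution (R2), Oren Moreau is treated as also owning Ha-eun Moreau's interest in Vantage Logistics SA, giving 58% + 19% = 77%.
By sibling attribution (R2), Oren Moreau is treated as also owning Ha-eun Moreau's interest in Silverbay Group plc, giving 7% + 71% = 78%.
Chain via Summit Mining NL → Fairlane Foods Inc. (R3): 20% × 16% × 29% = 0.928% of Ironwood Holdings Ltd.
Chain via Vantage Logistics SA → Wildmere Capital LLC (R3): 77% × 36% × 37% = 10.2564% of Ironwood Holdings Ltd.
Chain via Silverbay Group plc → Harbor Manufacturing Inc. (R3): 78% × 29% × 24% = 5.4288% of Ironwood Holdings Ltd.
Direct interest in Ironwood Holdings Ltd: 10%.
Aggregating (R1): 0.928% + 10.2564% + 5.4288% + 10% = 26.6132%.
26.6132% does not exceed the 80% threshold, so Oren is not a related party to Ironwood Holdings Ltd.

No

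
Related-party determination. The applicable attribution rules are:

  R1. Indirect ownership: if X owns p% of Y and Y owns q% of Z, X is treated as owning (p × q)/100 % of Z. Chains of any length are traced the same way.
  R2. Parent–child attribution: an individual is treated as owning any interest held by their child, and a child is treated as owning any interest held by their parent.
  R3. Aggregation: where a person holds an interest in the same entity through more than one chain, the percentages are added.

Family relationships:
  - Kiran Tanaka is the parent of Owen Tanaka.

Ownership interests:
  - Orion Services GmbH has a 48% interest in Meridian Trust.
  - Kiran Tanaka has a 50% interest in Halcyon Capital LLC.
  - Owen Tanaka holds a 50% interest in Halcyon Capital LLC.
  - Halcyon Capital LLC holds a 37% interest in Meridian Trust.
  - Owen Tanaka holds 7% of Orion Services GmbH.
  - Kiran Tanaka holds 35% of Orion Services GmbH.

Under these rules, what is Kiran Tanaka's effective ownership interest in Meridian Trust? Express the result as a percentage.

57.16%

By parent–child attribution (R2), Kiran Tanaka is treated as also owning Owen Tanaka's interest in Halcyon Capital LLC, giving 50% + 50% = 100%.
By parent–child attribution (R2), Kiran Tanaka is treated as also owning Owen Tanaka's interest in Orion Services GmbH, giving 35% + 7% = 42%.
Chain via Halcyon Capital LLC (R1): 100% × 37% = 37% of Meridian Trust.
Chain via Orion Services GmbH (R1): 42% × 48% = 20.16% of Meridian Trust.
Aggregating (R3): 37% + 20.16% = 57.16%.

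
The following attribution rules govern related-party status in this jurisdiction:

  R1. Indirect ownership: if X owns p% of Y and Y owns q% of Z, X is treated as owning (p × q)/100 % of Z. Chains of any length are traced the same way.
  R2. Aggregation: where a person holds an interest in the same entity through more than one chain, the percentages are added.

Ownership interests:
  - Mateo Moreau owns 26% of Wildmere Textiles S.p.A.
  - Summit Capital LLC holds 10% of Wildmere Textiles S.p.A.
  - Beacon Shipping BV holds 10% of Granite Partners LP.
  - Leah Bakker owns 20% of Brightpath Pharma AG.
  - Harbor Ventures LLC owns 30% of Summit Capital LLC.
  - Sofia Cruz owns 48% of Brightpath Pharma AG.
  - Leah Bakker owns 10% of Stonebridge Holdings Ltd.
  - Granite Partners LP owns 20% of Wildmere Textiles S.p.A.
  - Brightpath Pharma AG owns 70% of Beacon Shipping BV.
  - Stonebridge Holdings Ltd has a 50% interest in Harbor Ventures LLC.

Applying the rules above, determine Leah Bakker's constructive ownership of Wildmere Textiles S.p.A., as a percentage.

Chain via Stonebridge Holdings Ltd → Harbor Ventures LLC → Summit Capital LLC (R1): 10% × 50% × 30% × 10% = 0.15% of Wildmere Textiles S.p.A.
Chain via Brightpath Pharma AG → Beacon Shipping BV → Granite Partners LP (R1): 20% × 70% × 10% × 20% = 0.28% of Wildmere Textiles S.p.A.
Aggregating (R2): 0.15% + 0.28% = 0.43%.

0.43%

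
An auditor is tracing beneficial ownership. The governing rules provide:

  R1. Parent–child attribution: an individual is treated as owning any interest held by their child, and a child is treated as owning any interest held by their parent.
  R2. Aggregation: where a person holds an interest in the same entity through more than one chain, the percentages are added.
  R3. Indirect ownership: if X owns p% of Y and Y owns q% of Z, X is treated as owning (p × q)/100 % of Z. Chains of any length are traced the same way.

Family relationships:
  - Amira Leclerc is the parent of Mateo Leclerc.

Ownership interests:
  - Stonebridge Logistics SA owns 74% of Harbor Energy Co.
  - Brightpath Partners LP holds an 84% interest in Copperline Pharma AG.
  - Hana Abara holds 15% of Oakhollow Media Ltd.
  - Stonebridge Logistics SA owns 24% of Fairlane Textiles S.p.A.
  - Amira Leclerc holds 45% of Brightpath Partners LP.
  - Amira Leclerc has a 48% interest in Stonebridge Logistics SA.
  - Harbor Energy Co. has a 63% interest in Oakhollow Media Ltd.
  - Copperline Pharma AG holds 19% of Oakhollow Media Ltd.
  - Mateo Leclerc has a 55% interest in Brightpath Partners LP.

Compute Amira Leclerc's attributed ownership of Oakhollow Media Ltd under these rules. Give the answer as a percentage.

By parent–child attribution (R1), Amira Leclerc is treated as also owning Mateo Leclerc's interest in Brightpath Partners LP, giving 45% + 55% = 100%.
Chain via Brightpath Partners LP → Copperline Pharma AG (R3): 100% × 84% × 19% = 15.96% of Oakhollow Media Ltd.
Chain via Stonebridge Logistics SA → Harbor Energy Co. (R3): 48% × 74% × 63% = 22.3776% of Oakhollow Media Ltd.
Aggregating (R2): 15.96% + 22.3776% = 38.3376%.

38.3376%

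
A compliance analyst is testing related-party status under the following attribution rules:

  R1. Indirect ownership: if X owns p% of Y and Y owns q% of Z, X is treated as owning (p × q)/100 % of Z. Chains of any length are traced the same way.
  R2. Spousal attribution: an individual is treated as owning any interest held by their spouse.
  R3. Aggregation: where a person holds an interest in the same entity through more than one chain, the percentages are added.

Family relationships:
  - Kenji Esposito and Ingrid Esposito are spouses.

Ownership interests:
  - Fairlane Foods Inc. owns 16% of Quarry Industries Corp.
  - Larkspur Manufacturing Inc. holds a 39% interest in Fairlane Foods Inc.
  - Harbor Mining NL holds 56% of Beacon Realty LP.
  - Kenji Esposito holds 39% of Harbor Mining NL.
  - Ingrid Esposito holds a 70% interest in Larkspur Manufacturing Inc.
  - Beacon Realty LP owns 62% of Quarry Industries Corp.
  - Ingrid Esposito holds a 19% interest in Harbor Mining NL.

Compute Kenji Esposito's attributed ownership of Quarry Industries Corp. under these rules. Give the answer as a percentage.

By spousal attribution (R2), Kenji Esposito is treated as also owning Ingrid Esposito's interest in Harbor Mining NL, giving 39% + 19% = 58%.
By spousal attribution (R2), Kenji Esposito is treated as owning Ingrid Esposito's 70% interest in Larkspur Manufacturing Inc.
Chain via Harbor Mining NL → Beacon Realty LP (R1): 58% × 56% × 62% = 20.1376% of Quarry Industries Corp.
Chain via Larkspur Manufacturing Inc. → Fairlane Foods Inc. (R1): 70% × 39% × 16% = 4.368% of Quarry Industries Corp.
Aggregating (R3): 20.1376% + 4.368% = 24.5056%.

24.5056%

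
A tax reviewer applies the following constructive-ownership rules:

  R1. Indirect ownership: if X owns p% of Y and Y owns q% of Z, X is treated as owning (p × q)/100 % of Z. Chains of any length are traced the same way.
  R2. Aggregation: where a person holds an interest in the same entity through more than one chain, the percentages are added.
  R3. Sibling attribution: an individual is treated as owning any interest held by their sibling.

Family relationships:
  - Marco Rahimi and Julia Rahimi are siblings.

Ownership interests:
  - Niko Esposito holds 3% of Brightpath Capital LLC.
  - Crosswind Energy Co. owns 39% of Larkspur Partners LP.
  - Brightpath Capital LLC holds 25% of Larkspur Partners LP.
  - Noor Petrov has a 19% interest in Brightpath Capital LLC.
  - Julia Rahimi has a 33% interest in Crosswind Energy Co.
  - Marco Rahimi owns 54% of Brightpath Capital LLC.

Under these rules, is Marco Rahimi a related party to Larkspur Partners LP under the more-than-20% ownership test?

Yes

By sibling attribution (R3), Marco Rahimi is treated as owning Julia Rahimi's 33% interest in Crosswind Energy Co.
Chain via Brightpath Capital LLC (R1): 54% × 25% = 13.5% of Larkspur Partners LP.
Chain via Crosswind Energy Co. (R1): 33% × 39% = 12.87% of Larkspur Partners LP.
Aggregating (R2): 13.5% + 12.87% = 26.37%.
26.37% exceeds the 20% threshold, so Marco is a related party to Larkspur Partners LP.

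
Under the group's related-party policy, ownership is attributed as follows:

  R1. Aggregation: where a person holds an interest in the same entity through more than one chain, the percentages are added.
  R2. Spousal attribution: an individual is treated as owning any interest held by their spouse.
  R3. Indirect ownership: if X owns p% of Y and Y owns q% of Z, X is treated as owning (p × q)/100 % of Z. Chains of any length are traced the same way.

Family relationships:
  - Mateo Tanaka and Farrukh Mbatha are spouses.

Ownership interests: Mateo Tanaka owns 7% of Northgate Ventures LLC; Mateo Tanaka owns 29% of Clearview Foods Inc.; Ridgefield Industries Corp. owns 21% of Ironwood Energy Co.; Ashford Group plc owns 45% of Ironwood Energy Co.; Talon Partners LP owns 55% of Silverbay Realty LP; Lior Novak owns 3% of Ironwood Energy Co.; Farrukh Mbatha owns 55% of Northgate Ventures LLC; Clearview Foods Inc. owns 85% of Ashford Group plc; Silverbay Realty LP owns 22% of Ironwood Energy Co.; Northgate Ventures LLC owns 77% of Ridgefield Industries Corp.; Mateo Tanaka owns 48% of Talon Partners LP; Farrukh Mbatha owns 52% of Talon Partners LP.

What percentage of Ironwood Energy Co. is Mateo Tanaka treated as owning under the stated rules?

By spousal attribution (R2), Mateo Tanaka is treated as also owning Farrukh Mbatha's interest in Talon Partners LP, giving 48% + 52% = 100%.
By spousal attribution (R2), Mateo Tanaka is treated as also owning Farrukh Mbatha's interest in Northgate Ventures LLC, giving 7% + 55% = 62%.
Chain via Talon Partners LP → Silverbay Realty LP (R3): 100% × 55% × 22% = 12.1% of Ironwood Energy Co.
Chain via Clearview Foods Inc. → Ashford Group plc (R3): 29% × 85% × 45% = 11.0925% of Ironwood Energy Co.
Chain via Northgate Ventures LLC → Ridgefield Industries Corp. (R3): 62% × 77% × 21% = 10.0254% of Ironwood Energy Co.
Aggregating (R1): 12.1% + 11.0925% + 10.0254% = 33.2179%.

33.2179%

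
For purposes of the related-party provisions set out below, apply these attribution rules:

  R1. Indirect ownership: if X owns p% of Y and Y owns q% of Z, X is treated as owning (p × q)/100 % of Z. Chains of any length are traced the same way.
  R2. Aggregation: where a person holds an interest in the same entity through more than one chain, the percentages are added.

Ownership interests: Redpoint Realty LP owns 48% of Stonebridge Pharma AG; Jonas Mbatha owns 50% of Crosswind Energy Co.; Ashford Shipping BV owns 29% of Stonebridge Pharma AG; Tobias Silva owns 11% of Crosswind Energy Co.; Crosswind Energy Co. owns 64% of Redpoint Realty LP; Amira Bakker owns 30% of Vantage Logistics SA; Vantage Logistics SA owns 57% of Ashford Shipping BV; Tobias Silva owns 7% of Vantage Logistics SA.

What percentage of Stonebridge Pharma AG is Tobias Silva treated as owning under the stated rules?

4.5363%

Chain via Crosswind Energy Co. → Redpoint Realty LP (R1): 11% × 64% × 48% = 3.3792% of Stonebridge Pharma AG.
Chain via Vantage Logistics SA → Ashford Shipping BV (R1): 7% × 57% × 29% = 1.1571% of Stonebridge Pharma AG.
Aggregating (R2): 3.3792% + 1.1571% = 4.5363%.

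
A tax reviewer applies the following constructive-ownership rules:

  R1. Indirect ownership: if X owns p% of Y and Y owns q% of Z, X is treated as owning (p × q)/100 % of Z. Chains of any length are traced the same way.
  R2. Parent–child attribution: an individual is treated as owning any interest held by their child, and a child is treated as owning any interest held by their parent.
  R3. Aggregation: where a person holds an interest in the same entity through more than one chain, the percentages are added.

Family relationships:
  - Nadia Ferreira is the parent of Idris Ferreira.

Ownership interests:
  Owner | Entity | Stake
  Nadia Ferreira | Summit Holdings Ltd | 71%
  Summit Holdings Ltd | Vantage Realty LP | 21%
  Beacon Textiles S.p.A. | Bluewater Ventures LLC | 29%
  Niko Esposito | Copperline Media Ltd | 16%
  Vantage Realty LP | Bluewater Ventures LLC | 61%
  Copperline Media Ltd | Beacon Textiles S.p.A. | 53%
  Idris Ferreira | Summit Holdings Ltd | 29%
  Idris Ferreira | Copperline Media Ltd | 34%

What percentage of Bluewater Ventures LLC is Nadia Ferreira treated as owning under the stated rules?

18.0358%

By parent–child attribution (R2), Nadia Ferreira is treated as also owning Idris Ferreira's interest in Summit Holdings Ltd, giving 71% + 29% = 100%.
By parent–child attribution (R2), Nadia Ferreira is treated as owning Idris Ferreira's 34% interest in Copperline Media Ltd.
Chain via Summit Holdings Ltd → Vantage Realty LP (R1): 100% × 21% × 61% = 12.81% of Bluewater Ventures LLC.
Chain via Copperline Media Ltd → Beacon Textiles S.p.A. (R1): 34% × 53% × 29% = 5.2258% of Bluewater Ventures LLC.
Aggregating (R3): 12.81% + 5.2258% = 18.0358%.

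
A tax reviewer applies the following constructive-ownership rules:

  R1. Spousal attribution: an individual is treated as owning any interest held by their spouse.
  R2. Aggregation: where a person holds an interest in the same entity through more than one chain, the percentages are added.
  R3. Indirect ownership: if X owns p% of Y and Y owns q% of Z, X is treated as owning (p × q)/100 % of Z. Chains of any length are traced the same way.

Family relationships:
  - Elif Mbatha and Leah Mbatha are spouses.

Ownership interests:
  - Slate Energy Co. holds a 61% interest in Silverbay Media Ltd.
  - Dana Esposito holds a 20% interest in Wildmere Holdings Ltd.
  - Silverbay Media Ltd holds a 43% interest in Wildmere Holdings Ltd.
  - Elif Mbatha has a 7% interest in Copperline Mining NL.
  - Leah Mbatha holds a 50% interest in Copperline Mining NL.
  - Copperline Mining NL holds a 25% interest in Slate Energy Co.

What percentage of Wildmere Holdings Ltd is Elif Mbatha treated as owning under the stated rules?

By spousal attribution (R1), Elif Mbatha is treated as also owning Leah Mbatha's interest in Copperline Mining NL, giving 7% + 50% = 57%.
Chain via Copperline Mining NL → Slate Energy Co. → Silverbay Media Ltd (R3): 57% × 25% × 61% × 43% = 3.737775% of Wildmere Holdings Ltd.

3.737775%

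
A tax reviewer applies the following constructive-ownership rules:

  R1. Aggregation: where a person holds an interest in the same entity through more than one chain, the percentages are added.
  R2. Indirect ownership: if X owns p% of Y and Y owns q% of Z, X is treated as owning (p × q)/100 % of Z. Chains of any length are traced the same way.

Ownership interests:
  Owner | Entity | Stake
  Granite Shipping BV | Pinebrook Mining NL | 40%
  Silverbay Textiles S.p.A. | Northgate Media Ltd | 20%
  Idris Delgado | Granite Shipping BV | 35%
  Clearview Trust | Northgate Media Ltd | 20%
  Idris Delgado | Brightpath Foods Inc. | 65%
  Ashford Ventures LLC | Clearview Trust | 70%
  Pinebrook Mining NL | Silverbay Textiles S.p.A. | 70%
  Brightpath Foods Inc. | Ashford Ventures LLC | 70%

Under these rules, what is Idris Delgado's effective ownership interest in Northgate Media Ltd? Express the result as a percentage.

8.33%

Chain via Granite Shipping BV → Pinebrook Mining NL → Silverbay Textiles S.p.A. (R2): 35% × 40% × 70% × 20% = 1.96% of Northgate Media Ltd.
Chain via Brightpath Foods Inc. → Ashford Ventures LLC → Clearview Trust (R2): 65% × 70% × 70% × 20% = 6.37% of Northgate Media Ltd.
Aggregating (R1): 1.96% + 6.37% = 8.33%.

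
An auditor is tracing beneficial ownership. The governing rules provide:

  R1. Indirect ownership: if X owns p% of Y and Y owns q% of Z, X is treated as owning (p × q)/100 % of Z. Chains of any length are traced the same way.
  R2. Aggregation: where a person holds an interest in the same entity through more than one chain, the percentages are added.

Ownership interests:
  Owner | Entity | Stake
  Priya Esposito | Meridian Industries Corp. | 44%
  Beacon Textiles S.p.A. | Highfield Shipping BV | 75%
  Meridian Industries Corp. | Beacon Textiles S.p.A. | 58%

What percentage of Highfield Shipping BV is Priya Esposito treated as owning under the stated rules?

Chain via Meridian Industries Corp. → Beacon Textiles S.p.A. (R1): 44% × 58% × 75% = 19.14% of Highfield Shipping BV.

19.14%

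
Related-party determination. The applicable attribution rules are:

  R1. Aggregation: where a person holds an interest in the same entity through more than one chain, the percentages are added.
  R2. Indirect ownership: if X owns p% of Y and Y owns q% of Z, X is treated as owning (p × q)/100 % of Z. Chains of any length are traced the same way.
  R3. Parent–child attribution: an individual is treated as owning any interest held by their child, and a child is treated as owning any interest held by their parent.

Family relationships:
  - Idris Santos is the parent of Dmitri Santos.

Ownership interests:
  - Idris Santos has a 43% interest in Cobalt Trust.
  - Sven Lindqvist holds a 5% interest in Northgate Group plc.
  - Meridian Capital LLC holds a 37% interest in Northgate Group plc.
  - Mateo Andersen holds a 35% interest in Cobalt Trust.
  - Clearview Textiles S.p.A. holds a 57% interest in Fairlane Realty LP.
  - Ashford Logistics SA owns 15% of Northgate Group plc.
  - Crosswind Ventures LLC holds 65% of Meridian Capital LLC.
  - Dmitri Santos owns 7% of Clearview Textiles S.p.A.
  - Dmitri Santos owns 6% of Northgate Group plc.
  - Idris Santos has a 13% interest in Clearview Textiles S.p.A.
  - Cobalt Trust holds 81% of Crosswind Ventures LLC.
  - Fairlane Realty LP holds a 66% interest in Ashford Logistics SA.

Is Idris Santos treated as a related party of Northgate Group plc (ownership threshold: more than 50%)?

No

By parent–child attribution (R3), Idris Santos is treated as also owning Dmitri Santos's interest in Clearview Textiles S.p.A, giving 13% + 7% = 20%.
By parent–child attribution (R3), Idris Santos is treated as owning Dmitri Santos's 6% interest in Northgate Group plc.
Chain via Clearview Textiles S.p.A. → Fairlane Realty LP → Ashford Logistics SA (R2): 20% × 57% × 66% × 15% = 1.1286% of Northgate Group plc.
Chain via Cobalt Trust → Crosswind Ventures LLC → Meridian Capital LLC (R2): 43% × 81% × 65% × 37% = 8.376615% of Northgate Group plc.
Direct interest in Northgate Group plc: 6%.
Aggregating (R1): 1.1286% + 8.376615% + 6% = 15.505215%.
15.505215% does not exceed the 50% threshold, so Idris is not a related party to Northgate Group plc.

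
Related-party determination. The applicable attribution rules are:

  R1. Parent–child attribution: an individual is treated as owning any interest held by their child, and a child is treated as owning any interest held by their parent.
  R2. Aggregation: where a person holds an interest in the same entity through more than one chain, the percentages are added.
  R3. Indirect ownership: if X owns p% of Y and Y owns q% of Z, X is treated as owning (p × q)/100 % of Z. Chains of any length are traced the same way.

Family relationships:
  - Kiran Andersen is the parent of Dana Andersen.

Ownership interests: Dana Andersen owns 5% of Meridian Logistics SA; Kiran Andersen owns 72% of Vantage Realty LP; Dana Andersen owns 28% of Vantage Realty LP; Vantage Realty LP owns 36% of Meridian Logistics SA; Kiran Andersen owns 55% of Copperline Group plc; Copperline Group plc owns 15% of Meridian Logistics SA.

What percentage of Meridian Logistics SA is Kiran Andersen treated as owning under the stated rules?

49.25%

By parent–child attribution (R1), Kiran Andersen is treated as also owning Dana Andersen's interest in Vantage Realty LP, giving 72% + 28% = 100%.
By parent–child attribution (R1), Kiran Andersen is treated as owning Dana Andersen's 5% interest in Meridian Logistics SA.
Chain via Vantage Realty LP (R3): 100% × 36% = 36% of Meridian Logistics SA.
Chain via Copperline Group plc (R3): 55% × 15% = 8.25% of Meridian Logistics SA.
Direct interest in Meridian Logistics SA: 5%.
Aggregating (R2): 36% + 8.25% + 5% = 49.25%.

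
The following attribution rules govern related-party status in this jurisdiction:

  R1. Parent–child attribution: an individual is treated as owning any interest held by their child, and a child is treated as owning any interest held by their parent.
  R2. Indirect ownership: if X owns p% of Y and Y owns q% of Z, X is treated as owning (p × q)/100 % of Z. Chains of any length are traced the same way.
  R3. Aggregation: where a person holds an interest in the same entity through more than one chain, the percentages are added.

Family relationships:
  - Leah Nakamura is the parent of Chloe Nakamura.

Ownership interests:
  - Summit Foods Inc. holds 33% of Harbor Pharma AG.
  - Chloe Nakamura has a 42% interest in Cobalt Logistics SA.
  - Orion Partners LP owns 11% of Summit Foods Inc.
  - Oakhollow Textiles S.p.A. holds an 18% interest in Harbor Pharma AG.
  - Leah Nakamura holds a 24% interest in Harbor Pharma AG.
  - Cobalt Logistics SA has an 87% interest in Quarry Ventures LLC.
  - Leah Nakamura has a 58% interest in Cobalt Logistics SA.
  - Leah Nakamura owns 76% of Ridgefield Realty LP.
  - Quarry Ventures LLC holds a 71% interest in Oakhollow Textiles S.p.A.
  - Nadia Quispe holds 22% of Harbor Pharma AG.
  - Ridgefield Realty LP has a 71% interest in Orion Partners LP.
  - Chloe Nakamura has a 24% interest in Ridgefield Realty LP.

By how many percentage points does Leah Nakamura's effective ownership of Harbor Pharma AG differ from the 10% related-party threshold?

By parent–child attribution (R1), Leah Nakamura is treated as also owning Chloe Nakamura's interest in Cobalt Logistics SA, giving 58% + 42% = 100%.
By parent–child attribution (R1), Leah Nakamura is treated as also owning Chloe Nakamura's interest in Ridgefield Realty LP, giving 76% + 24% = 100%.
Chain via Cobalt Logistics SA → Quarry Ventures LLC → Oakhollow Textiles S.p.A. (R2): 100% × 87% × 71% × 18% = 11.1186% of Harbor Pharma AG.
Chain via Ridgefield Realty LP → Orion Partners LP → Summit Foods Inc. (R2): 100% × 71% × 11% × 33% = 2.5773% of Harbor Pharma AG.
Direct interest in Harbor Pharma AG: 24%.
Aggregating (R3): 11.1186% + 2.5773% + 24% = 37.6959%.
37.6959% exceeds the 10% threshold by 27.6959 percentage points.

27.6959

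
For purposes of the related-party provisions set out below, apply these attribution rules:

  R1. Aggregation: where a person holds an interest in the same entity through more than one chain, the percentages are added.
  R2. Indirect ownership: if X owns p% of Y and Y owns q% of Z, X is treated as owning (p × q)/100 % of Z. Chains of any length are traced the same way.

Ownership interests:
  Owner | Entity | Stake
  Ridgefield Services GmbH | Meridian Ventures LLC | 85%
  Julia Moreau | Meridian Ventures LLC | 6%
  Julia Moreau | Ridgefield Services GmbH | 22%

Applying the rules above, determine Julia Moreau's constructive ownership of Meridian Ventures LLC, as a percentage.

Chain via Ridgefield Services GmbH (R2): 22% × 85% = 18.7% of Meridian Ventures LLC.
Direct interest in Meridian Ventures LLC: 6%.
Aggregating (R1): 18.7% + 6% = 24.7%.

24.7%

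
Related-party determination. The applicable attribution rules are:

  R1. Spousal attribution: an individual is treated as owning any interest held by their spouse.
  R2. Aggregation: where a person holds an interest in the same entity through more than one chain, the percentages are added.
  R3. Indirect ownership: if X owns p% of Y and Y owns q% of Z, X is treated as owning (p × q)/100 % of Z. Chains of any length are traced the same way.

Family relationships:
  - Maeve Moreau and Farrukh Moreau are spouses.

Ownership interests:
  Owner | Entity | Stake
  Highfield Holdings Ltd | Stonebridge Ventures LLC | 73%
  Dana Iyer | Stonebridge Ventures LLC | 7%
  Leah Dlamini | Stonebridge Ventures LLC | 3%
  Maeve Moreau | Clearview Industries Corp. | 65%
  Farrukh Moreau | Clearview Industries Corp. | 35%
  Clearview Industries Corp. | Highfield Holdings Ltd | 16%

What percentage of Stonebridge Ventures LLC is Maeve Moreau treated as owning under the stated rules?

By spousal attribution (R1), Maeve Moreau is treated as also owning Farrukh Moreau's interest in Clearview Industries Corp, giving 65% + 35% = 100%.
Chain via Clearview Industries Corp. → Highfield Holdings Ltd (R3): 100% × 16% × 73% = 11.68% of Stonebridge Ventures LLC.

11.68%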